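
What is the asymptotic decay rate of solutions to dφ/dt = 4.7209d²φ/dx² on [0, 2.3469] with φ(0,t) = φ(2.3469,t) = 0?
Eigenvalues: λₙ = 4.7209n²π²/2.3469².
First three modes:
  n=1: λ₁ = 4.7209π²/2.3469² ≈ 8.459
  n=2: λ₂ = 18.8836π²/2.3469² ≈ 33.837 (4× faster decay)
  n=3: λ₃ = 42.4881π²/2.3469² ≈ 76.134 (9× faster decay)
As t → ∞, higher modes decay exponentially faster. The n=1 mode dominates: φ ~ c₁ sin(πx/2.3469) e^{-λ₁t}.
Decay rate: λ₁ = 4.7209π²/2.3469² ≈ 8.459.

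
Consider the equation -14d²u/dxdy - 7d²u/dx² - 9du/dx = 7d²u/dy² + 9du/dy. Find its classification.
Rewriting in standard form: -7d²u/dx² - 14d²u/dxdy - 7d²u/dy² - 9du/dx - 9du/dy = 0. Parabolic. (A = -7, B = -14, C = -7 gives B² - 4AC = 0.)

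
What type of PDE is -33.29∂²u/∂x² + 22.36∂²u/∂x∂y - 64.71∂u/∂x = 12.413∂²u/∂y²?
Rewriting in standard form: -33.29∂²u/∂x² + 22.36∂²u/∂x∂y - 12.413∂²u/∂y² - 64.71∂u/∂x = 0. With A = -33.29, B = 22.36, C = -12.413, the discriminant is -1152.94548. This is an elliptic PDE.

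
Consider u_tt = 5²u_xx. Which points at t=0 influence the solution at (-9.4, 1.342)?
Domain of dependence: [-16.11, -2.69]. Signals travel at speed 5, so data within |x - -9.4| ≤ 5·1.342 = 6.71 can reach the point.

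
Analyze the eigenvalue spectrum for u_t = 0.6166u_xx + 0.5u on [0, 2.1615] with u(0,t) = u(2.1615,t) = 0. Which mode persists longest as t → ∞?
Eigenvalues: λₙ = 0.6166n²π²/2.1615² - 0.5.
First three modes:
  n=1: λ₁ = 0.6166π²/2.1615² - 0.5 ≈ 0.803
  n=2: λ₂ = 2.4664π²/2.1615² - 0.5 ≈ 4.71
  n=3: λ₃ = 5.5494π²/2.1615² - 0.5 ≈ 11.223
Since 0.6166π²/2.1615² ≈ 1.303 > 0.5, all λₙ > 0.
The n=1 mode decays slowest → dominates as t → ∞.
Asymptotic: u ~ c₁ sin(πx/2.1615) e^{-λ₁t} with decay rate λ₁ ≈ 0.803.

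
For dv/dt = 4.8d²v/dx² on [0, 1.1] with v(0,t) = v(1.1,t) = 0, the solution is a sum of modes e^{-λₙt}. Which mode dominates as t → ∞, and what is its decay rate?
Eigenvalues: λₙ = 4.8n²π²/1.1².
First three modes:
  n=1: λ₁ = 4.8π²/1.1² ≈ 39.152
  n=2: λ₂ = 19.2π²/1.1² ≈ 156.609 (4× faster decay)
  n=3: λ₃ = 43.2π²/1.1² ≈ 352.369 (9× faster decay)
As t → ∞, higher modes decay exponentially faster. The n=1 mode dominates: v ~ c₁ sin(πx/1.1) e^{-λ₁t}.
Decay rate: λ₁ = 4.8π²/1.1² ≈ 39.152.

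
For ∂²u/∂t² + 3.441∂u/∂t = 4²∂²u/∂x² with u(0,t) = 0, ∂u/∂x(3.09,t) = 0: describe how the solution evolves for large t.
u → 0. Damping (γ=3.441) dissipates energy; oscillations decay exponentially.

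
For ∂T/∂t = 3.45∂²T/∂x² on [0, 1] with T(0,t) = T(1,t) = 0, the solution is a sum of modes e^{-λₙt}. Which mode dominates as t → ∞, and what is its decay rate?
Eigenvalues: λₙ = 3.45n²π².
First three modes:
  n=1: λ₁ = 3.45π² ≈ 34.05
  n=2: λ₂ = 13.8π² ≈ 136.201 (4× faster decay)
  n=3: λ₃ = 31.05π² ≈ 306.451 (9× faster decay)
As t → ∞, higher modes decay exponentially faster. The n=1 mode dominates: T ~ c₁ sin(πx) e^{-λ₁t}.
Decay rate: λ₁ = 3.45π² ≈ 34.05.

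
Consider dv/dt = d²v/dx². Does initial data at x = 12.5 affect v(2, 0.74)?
Yes, for any finite x. The heat equation has infinite propagation speed, so all initial data affects all points at any t > 0.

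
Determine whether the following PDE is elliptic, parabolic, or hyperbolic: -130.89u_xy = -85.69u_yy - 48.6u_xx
Rewriting in standard form: 48.6u_xx - 130.89u_xy + 85.69u_yy = 0. Coefficients: A = 48.6, B = -130.89, C = 85.69. B² - 4AC = 474.0561, which is positive, so the equation is hyperbolic.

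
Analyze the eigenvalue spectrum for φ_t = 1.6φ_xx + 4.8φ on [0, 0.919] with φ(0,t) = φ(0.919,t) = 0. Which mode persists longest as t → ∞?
Eigenvalues: λₙ = 1.6n²π²/0.919² - 4.8.
First three modes:
  n=1: λ₁ = 1.6π²/0.919² - 4.8 ≈ 13.898
  n=2: λ₂ = 6.4π²/0.919² - 4.8 ≈ 69.991
  n=3: λ₃ = 14.4π²/0.919² - 4.8 ≈ 163.48
Since 1.6π²/0.919² ≈ 18.698 > 4.8, all λₙ > 0.
The n=1 mode decays slowest → dominates as t → ∞.
Asymptotic: φ ~ c₁ sin(πx/0.919) e^{-λ₁t} with decay rate λ₁ ≈ 13.898.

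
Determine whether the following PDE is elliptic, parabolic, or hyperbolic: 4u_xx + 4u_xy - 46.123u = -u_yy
Rewriting in standard form: 4u_xx + 4u_xy + u_yy - 46.123u = 0. Coefficients: A = 4, B = 4, C = 1. B² - 4AC = 0, which is zero, so the equation is parabolic.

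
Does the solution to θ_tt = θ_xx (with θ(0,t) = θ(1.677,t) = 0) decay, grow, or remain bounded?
θ oscillates (no decay). Energy is conserved; the solution oscillates indefinitely as standing waves.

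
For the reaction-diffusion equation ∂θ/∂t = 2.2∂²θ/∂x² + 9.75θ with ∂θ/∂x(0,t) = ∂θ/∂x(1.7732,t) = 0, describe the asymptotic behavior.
θ grows unboundedly. With Neumann BCs the constant mode has diffusion eigenvalue 0, so any r > 0 makes it grow like e^(9.75t); solution grows exponentially.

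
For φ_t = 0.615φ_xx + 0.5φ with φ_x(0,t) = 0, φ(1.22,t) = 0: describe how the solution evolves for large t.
φ → 0. Diffusion dominates reaction (r=0.5 < κπ²/(4L²)≈1.02); solution decays.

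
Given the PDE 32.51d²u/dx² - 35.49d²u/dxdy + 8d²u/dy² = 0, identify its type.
The second-order coefficients are A = 32.51, B = -35.49, C = 8. Since B² - 4AC = 219.2201 > 0, this is a hyperbolic PDE.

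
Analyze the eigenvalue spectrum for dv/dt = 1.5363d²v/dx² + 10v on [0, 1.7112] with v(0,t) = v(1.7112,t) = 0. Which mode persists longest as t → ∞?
Eigenvalues: λₙ = 1.5363n²π²/1.7112² - 10.
First three modes:
  n=1: λ₁ = 1.5363π²/1.7112² - 10 ≈ -4.822
  n=2: λ₂ = 6.1452π²/1.7112² - 10 ≈ 10.713
  n=3: λ₃ = 13.8267π²/1.7112² - 10 ≈ 36.603
Since 1.5363π²/1.7112² ≈ 5.178 < 10, λ₁ < 0.
The n=1 mode grows fastest (−λₙ is largest for n=1) → dominates.
Asymptotic: v ~ c₁ sin(πx/1.7112) e^{4.822t} (exponential growth at rate −λ₁ ≈ 4.822).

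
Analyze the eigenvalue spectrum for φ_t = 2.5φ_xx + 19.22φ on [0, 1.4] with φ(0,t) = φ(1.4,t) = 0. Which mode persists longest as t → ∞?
Eigenvalues: λₙ = 2.5n²π²/1.4² - 19.22.
First three modes:
  n=1: λ₁ = 2.5π²/1.4² - 19.22 ≈ -6.631
  n=2: λ₂ = 10π²/1.4² - 19.22 ≈ 31.135
  n=3: λ₃ = 22.5π²/1.4² - 19.22 ≈ 94.079
Since 2.5π²/1.4² ≈ 12.589 < 19.22, λ₁ < 0.
The n=1 mode grows fastest (−λₙ is largest for n=1) → dominates.
Asymptotic: φ ~ c₁ sin(πx/1.4) e^{6.631t} (exponential growth at rate −λ₁ ≈ 6.631).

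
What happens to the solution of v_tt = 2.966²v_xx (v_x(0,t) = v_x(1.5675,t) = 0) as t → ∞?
v oscillates about a mean that drifts linearly in t (generically unbounded; no decay). There is no damping, so the nonconstant modes persist as standing waves (energy conserved, no decay). But with Neumann conditions at both ends the constant mode has eigenvalue 0: the spatial mean M(t) of v satisfies M'' = 0, so M(t) = M(0) + M'(0)·t. Unless the initial velocity has zero mean (∫v_t(x,0)dx = 0), the solution grows linearly in t (unbounded, though not exponentially); if it does have zero mean, the solution stays bounded and simply oscillates.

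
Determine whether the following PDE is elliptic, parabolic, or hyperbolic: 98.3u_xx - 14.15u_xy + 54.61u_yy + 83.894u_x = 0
Coefficients: A = 98.3, B = -14.15, C = 54.61. B² - 4AC = -21272.4295, which is negative, so the equation is elliptic.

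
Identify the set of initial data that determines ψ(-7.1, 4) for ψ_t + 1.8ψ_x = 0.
A single point: x = -14.3. The characteristic through (-7.1, 4) is x - 1.8t = const, so x = -7.1 - 1.8·4 = -14.3.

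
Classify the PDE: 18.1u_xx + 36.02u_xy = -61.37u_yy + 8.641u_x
Rewriting in standard form: 18.1u_xx + 36.02u_xy + 61.37u_yy - 8.641u_x = 0. A = 18.1, B = 36.02, C = 61.37. Discriminant B² - 4AC = -3145.7476. Since -3145.7476 < 0, elliptic.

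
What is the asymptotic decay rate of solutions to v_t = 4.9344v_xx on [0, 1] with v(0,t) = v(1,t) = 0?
Eigenvalues: λₙ = 4.9344n²π².
First three modes:
  n=1: λ₁ = 4.9344π² ≈ 48.701
  n=2: λ₂ = 19.7376π² ≈ 194.802 (4× faster decay)
  n=3: λ₃ = 44.4096π² ≈ 438.305 (9× faster decay)
As t → ∞, higher modes decay exponentially faster. The n=1 mode dominates: v ~ c₁ sin(πx) e^{-λ₁t}.
Decay rate: λ₁ = 4.9344π² ≈ 48.701.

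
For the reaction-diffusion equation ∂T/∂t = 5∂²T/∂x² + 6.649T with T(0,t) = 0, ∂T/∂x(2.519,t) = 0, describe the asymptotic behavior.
T grows unboundedly. Reaction dominates diffusion (r=6.649 > κπ²/(4L²)≈1.94); solution grows exponentially.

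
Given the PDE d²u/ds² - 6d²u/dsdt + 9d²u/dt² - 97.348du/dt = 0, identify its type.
The second-order coefficients are A = 1, B = -6, C = 9. Since B² - 4AC = 0 = 0, this is a parabolic PDE.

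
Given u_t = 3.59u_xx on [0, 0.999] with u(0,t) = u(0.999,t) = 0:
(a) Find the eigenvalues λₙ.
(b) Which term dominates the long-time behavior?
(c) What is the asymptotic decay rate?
Eigenvalues: λₙ = 3.59n²π²/0.999².
First three modes:
  n=1: λ₁ = 3.59π²/0.999² ≈ 35.503
  n=2: λ₂ = 14.36π²/0.999² ≈ 142.011 (4× faster decay)
  n=3: λ₃ = 32.31π²/0.999² ≈ 319.526 (9× faster decay)
As t → ∞, higher modes decay exponentially faster. The n=1 mode dominates: u ~ c₁ sin(πx/0.999) e^{-λ₁t}.
Decay rate: λ₁ = 3.59π²/0.999² ≈ 35.503.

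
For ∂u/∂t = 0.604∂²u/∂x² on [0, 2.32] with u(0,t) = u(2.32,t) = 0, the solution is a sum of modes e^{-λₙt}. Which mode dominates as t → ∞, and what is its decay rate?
Eigenvalues: λₙ = 0.604n²π²/2.32².
First three modes:
  n=1: λ₁ = 0.604π²/2.32² ≈ 1.108
  n=2: λ₂ = 2.416π²/2.32² ≈ 4.43 (4× faster decay)
  n=3: λ₃ = 5.436π²/2.32² ≈ 9.968 (9× faster decay)
As t → ∞, higher modes decay exponentially faster. The n=1 mode dominates: u ~ c₁ sin(πx/2.32) e^{-λ₁t}.
Decay rate: λ₁ = 0.604π²/2.32² ≈ 1.108.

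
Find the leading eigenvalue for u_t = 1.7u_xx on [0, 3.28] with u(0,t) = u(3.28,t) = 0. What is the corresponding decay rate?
Eigenvalues: λₙ = 1.7n²π²/3.28².
First three modes:
  n=1: λ₁ = 1.7π²/3.28² ≈ 1.56
  n=2: λ₂ = 6.8π²/3.28² ≈ 6.238 (4× faster decay)
  n=3: λ₃ = 15.3π²/3.28² ≈ 14.036 (9× faster decay)
As t → ∞, higher modes decay exponentially faster. The n=1 mode dominates: u ~ c₁ sin(πx/3.28) e^{-λ₁t}.
Decay rate: λ₁ = 1.7π²/3.28² ≈ 1.56.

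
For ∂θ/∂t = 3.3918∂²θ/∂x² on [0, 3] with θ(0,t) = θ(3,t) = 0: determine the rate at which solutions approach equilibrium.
Eigenvalues: λₙ = 3.3918n²π²/3².
First three modes:
  n=1: λ₁ = 3.3918π²/3² ≈ 3.72
  n=2: λ₂ = 13.5672π²/3² ≈ 14.878 (4× faster decay)
  n=3: λ₃ = 30.5262π²/3² ≈ 33.476 (9× faster decay)
As t → ∞, higher modes decay exponentially faster. The n=1 mode dominates: θ ~ c₁ sin(πx/3) e^{-λ₁t}.
Decay rate: λ₁ = 3.3918π²/3² ≈ 3.72.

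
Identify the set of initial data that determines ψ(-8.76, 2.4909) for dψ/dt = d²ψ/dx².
The entire real line. The heat equation has infinite propagation speed: any initial disturbance instantly affects all points (though exponentially small far away).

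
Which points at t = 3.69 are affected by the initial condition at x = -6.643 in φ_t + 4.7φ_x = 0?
At x = 10.7. The characteristic carries data from (-6.643, 0) to (10.7, 3.69).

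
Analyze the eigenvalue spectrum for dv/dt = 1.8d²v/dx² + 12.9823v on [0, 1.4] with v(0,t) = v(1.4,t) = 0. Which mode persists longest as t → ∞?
Eigenvalues: λₙ = 1.8n²π²/1.4² - 12.9823.
First three modes:
  n=1: λ₁ = 1.8π²/1.4² - 12.9823 ≈ -3.918
  n=2: λ₂ = 7.2π²/1.4² - 12.9823 ≈ 23.273
  n=3: λ₃ = 16.2π²/1.4² - 12.9823 ≈ 68.593
Since 1.8π²/1.4² ≈ 9.064 < 12.9823, λ₁ < 0.
The n=1 mode grows fastest (−λₙ is largest for n=1) → dominates.
Asymptotic: v ~ c₁ sin(πx/1.4) e^{3.918t} (exponential growth at rate −λ₁ ≈ 3.918).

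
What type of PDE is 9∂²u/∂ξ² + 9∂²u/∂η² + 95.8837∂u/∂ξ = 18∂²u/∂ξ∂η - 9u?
Rewriting in standard form: 9∂²u/∂ξ² - 18∂²u/∂ξ∂η + 9∂²u/∂η² + 95.8837∂u/∂ξ + 9u = 0. With A = 9, B = -18, C = 9, the discriminant is 0. This is a parabolic PDE.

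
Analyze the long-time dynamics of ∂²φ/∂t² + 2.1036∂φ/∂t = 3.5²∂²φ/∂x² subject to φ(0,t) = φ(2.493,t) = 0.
Long-time behavior: φ → 0. Damping (γ=2.1036) dissipates energy; oscillations decay exponentially.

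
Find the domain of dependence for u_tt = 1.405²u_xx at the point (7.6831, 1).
Domain of dependence: [6.2781, 9.0881]. Signals travel at speed 1.405, so data within |x - 7.6831| ≤ 1.405·1 = 1.405 can reach the point.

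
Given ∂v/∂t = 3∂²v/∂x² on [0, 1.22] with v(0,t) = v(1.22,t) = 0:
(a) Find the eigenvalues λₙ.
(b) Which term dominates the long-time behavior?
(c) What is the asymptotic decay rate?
Eigenvalues: λₙ = 3n²π²/1.22².
First three modes:
  n=1: λ₁ = 3π²/1.22² ≈ 19.893
  n=2: λ₂ = 12π²/1.22² ≈ 79.572 (4× faster decay)
  n=3: λ₃ = 27π²/1.22² ≈ 179.037 (9× faster decay)
As t → ∞, higher modes decay exponentially faster. The n=1 mode dominates: v ~ c₁ sin(πx/1.22) e^{-λ₁t}.
Decay rate: λ₁ = 3π²/1.22² ≈ 19.893.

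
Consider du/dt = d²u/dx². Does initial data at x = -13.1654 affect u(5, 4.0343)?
Yes, for any finite x. The heat equation has infinite propagation speed, so all initial data affects all points at any t > 0.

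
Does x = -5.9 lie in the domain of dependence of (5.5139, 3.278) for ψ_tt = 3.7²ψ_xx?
Yes. The domain of dependence is [-6.6147, 17.6425], and -5.9 ∈ [-6.6147, 17.6425].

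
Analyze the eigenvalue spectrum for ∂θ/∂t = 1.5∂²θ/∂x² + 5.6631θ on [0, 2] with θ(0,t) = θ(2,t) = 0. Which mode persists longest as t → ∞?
Eigenvalues: λₙ = 1.5n²π²/2² - 5.6631.
First three modes:
  n=1: λ₁ = 1.5π²/2² - 5.6631 ≈ -1.962
  n=2: λ₂ = 6π²/2² - 5.6631 ≈ 9.141
  n=3: λ₃ = 13.5π²/2² - 5.6631 ≈ 27.647
Since 1.5π²/2² ≈ 3.701 < 5.6631, λ₁ < 0.
The n=1 mode grows fastest (−λₙ is largest for n=1) → dominates.
Asymptotic: θ ~ c₁ sin(πx/2) e^{1.962t} (exponential growth at rate −λ₁ ≈ 1.962).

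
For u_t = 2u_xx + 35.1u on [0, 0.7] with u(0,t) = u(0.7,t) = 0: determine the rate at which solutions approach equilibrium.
Eigenvalues: λₙ = 2n²π²/0.7² - 35.1.
First three modes:
  n=1: λ₁ = 2π²/0.7² - 35.1 ≈ 5.184
  n=2: λ₂ = 8π²/0.7² - 35.1 ≈ 126.036
  n=3: λ₃ = 18π²/0.7² - 35.1 ≈ 327.457
Since 2π²/0.7² ≈ 40.284 > 35.1, all λₙ > 0.
The n=1 mode decays slowest → dominates as t → ∞.
Asymptotic: u ~ c₁ sin(πx/0.7) e^{-λ₁t} with decay rate λ₁ ≈ 5.184.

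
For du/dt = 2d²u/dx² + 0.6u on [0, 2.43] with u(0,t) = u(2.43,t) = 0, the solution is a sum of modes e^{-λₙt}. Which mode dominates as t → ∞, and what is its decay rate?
Eigenvalues: λₙ = 2n²π²/2.43² - 0.6.
First three modes:
  n=1: λ₁ = 2π²/2.43² - 0.6 ≈ 2.743
  n=2: λ₂ = 8π²/2.43² - 0.6 ≈ 12.771
  n=3: λ₃ = 18π²/2.43² - 0.6 ≈ 29.486
Since 2π²/2.43² ≈ 3.343 > 0.6, all λₙ > 0.
The n=1 mode decays slowest → dominates as t → ∞.
Asymptotic: u ~ c₁ sin(πx/2.43) e^{-λ₁t} with decay rate λ₁ ≈ 2.743.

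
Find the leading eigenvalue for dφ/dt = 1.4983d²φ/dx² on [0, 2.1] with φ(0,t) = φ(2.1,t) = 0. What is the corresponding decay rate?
Eigenvalues: λₙ = 1.4983n²π²/2.1².
First three modes:
  n=1: λ₁ = 1.4983π²/2.1² ≈ 3.353
  n=2: λ₂ = 5.9932π²/2.1² ≈ 13.413 (4× faster decay)
  n=3: λ₃ = 13.4847π²/2.1² ≈ 30.179 (9× faster decay)
As t → ∞, higher modes decay exponentially faster. The n=1 mode dominates: φ ~ c₁ sin(πx/2.1) e^{-λ₁t}.
Decay rate: λ₁ = 1.4983π²/2.1² ≈ 3.353.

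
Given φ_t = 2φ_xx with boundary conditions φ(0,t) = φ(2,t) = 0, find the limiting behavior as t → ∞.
φ → 0. Heat diffuses out through both boundaries.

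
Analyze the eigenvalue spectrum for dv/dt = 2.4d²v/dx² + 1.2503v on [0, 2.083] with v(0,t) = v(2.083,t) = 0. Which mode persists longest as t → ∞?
Eigenvalues: λₙ = 2.4n²π²/2.083² - 1.2503.
First three modes:
  n=1: λ₁ = 2.4π²/2.083² - 1.2503 ≈ 4.209
  n=2: λ₂ = 9.6π²/2.083² - 1.2503 ≈ 20.587
  n=3: λ₃ = 21.6π²/2.083² - 1.2503 ≈ 47.883
Since 2.4π²/2.083² ≈ 5.459 > 1.2503, all λₙ > 0.
The n=1 mode decays slowest → dominates as t → ∞.
Asymptotic: v ~ c₁ sin(πx/2.083) e^{-λ₁t} with decay rate λ₁ ≈ 4.209.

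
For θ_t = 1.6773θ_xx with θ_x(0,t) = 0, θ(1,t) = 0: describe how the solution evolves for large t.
θ → 0. Heat escapes through the Dirichlet boundary.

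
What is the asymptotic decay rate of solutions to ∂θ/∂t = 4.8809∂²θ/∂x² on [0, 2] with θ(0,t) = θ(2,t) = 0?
Eigenvalues: λₙ = 4.8809n²π²/2².
First three modes:
  n=1: λ₁ = 4.8809π²/2² ≈ 12.043
  n=2: λ₂ = 19.5236π²/2² ≈ 48.173 (4× faster decay)
  n=3: λ₃ = 43.9281π²/2² ≈ 108.388 (9× faster decay)
As t → ∞, higher modes decay exponentially faster. The n=1 mode dominates: θ ~ c₁ sin(πx/2) e^{-λ₁t}.
Decay rate: λ₁ = 4.8809π²/2² ≈ 12.043.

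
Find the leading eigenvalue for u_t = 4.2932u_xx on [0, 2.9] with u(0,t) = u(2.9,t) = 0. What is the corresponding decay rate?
Eigenvalues: λₙ = 4.2932n²π²/2.9².
First three modes:
  n=1: λ₁ = 4.2932π²/2.9² ≈ 5.038
  n=2: λ₂ = 17.1728π²/2.9² ≈ 20.153 (4× faster decay)
  n=3: λ₃ = 38.6388π²/2.9² ≈ 45.345 (9× faster decay)
As t → ∞, higher modes decay exponentially faster. The n=1 mode dominates: u ~ c₁ sin(πx/2.9) e^{-λ₁t}.
Decay rate: λ₁ = 4.2932π²/2.9² ≈ 5.038.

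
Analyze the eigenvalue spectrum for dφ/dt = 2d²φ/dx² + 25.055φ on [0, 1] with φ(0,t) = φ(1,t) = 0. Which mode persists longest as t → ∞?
Eigenvalues: λₙ = 2n²π²/1² - 25.055.
First three modes:
  n=1: λ₁ = 2π² - 25.055 ≈ -5.316
  n=2: λ₂ = 8π² - 25.055 ≈ 53.902
  n=3: λ₃ = 18π² - 25.055 ≈ 152.598
Since 2π² ≈ 19.739 < 25.055, λ₁ < 0.
The n=1 mode grows fastest (−λₙ is largest for n=1) → dominates.
Asymptotic: φ ~ c₁ sin(πx/1) e^{5.316t} (exponential growth at rate −λ₁ ≈ 5.316).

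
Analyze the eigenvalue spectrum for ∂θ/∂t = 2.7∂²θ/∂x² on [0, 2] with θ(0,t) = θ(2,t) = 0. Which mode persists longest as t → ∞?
Eigenvalues: λₙ = 2.7n²π²/2².
First three modes:
  n=1: λ₁ = 2.7π²/2² ≈ 6.662
  n=2: λ₂ = 10.8π²/2² ≈ 26.648 (4× faster decay)
  n=3: λ₃ = 24.3π²/2² ≈ 59.958 (9× faster decay)
As t → ∞, higher modes decay exponentially faster. The n=1 mode dominates: θ ~ c₁ sin(πx/2) e^{-λ₁t}.
Decay rate: λ₁ = 2.7π²/2² ≈ 6.662.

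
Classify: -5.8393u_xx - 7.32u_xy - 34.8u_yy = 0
Elliptic (discriminant = -759.24816).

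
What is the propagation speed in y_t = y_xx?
Infinite. The heat equation is parabolic, not hyperbolic, so disturbances propagate instantly.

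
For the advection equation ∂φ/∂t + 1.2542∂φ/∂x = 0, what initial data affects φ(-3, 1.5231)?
A single point: x = -4.91027202. The characteristic through (-3, 1.5231) is x - 1.2542t = const, so x = -3 - 1.2542·1.5231 = -4.91027202.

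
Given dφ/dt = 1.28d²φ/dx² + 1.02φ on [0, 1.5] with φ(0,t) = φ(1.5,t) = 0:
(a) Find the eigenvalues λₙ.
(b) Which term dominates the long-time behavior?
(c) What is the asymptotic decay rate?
Eigenvalues: λₙ = 1.28n²π²/1.5² - 1.02.
First three modes:
  n=1: λ₁ = 1.28π²/1.5² - 1.02 ≈ 4.595
  n=2: λ₂ = 5.12π²/1.5² - 1.02 ≈ 21.439
  n=3: λ₃ = 11.52π²/1.5² - 1.02 ≈ 49.512
Since 1.28π²/1.5² ≈ 5.615 > 1.02, all λₙ > 0.
The n=1 mode decays slowest → dominates as t → ∞.
Asymptotic: φ ~ c₁ sin(πx/1.5) e^{-λ₁t} with decay rate λ₁ ≈ 4.595.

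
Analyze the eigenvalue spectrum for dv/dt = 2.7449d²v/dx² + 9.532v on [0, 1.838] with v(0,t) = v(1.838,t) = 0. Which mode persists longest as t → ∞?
Eigenvalues: λₙ = 2.7449n²π²/1.838² - 9.532.
First three modes:
  n=1: λ₁ = 2.7449π²/1.838² - 9.532 ≈ -1.513
  n=2: λ₂ = 10.9796π²/1.838² - 9.532 ≈ 22.545
  n=3: λ₃ = 24.7041π²/1.838² - 9.532 ≈ 62.642
Since 2.7449π²/1.838² ≈ 8.019 < 9.532, λ₁ < 0.
The n=1 mode grows fastest (−λₙ is largest for n=1) → dominates.
Asymptotic: v ~ c₁ sin(πx/1.838) e^{1.513t} (exponential growth at rate −λ₁ ≈ 1.513).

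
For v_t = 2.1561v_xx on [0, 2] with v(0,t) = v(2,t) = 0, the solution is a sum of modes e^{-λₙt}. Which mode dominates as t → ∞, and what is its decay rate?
Eigenvalues: λₙ = 2.1561n²π²/2².
First three modes:
  n=1: λ₁ = 2.1561π²/2² ≈ 5.32
  n=2: λ₂ = 8.6244π²/2² ≈ 21.28 (4× faster decay)
  n=3: λ₃ = 19.4049π²/2² ≈ 47.88 (9× faster decay)
As t → ∞, higher modes decay exponentially faster. The n=1 mode dominates: v ~ c₁ sin(πx/2) e^{-λ₁t}.
Decay rate: λ₁ = 2.1561π²/2² ≈ 5.32.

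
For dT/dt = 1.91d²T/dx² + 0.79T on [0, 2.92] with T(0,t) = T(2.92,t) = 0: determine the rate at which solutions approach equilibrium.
Eigenvalues: λₙ = 1.91n²π²/2.92² - 0.79.
First three modes:
  n=1: λ₁ = 1.91π²/2.92² - 0.79 ≈ 1.421
  n=2: λ₂ = 7.64π²/2.92² - 0.79 ≈ 8.054
  n=3: λ₃ = 17.19π²/2.92² - 0.79 ≈ 19.108
Since 1.91π²/2.92² ≈ 2.211 > 0.79, all λₙ > 0.
The n=1 mode decays slowest → dominates as t → ∞.
Asymptotic: T ~ c₁ sin(πx/2.92) e^{-λ₁t} with decay rate λ₁ ≈ 1.421.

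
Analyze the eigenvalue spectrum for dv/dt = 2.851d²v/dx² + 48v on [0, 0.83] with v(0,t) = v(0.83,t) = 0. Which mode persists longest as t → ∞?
Eigenvalues: λₙ = 2.851n²π²/0.83² - 48.
First three modes:
  n=1: λ₁ = 2.851π²/0.83² - 48 ≈ -7.155
  n=2: λ₂ = 11.404π²/0.83² - 48 ≈ 115.381
  n=3: λ₃ = 25.659π²/0.83² - 48 ≈ 319.607
Since 2.851π²/0.83² ≈ 40.845 < 48, λ₁ < 0.
The n=1 mode grows fastest (−λₙ is largest for n=1) → dominates.
Asymptotic: v ~ c₁ sin(πx/0.83) e^{7.155t} (exponential growth at rate −λ₁ ≈ 7.155).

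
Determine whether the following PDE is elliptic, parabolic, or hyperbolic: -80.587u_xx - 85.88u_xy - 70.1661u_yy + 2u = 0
Coefficients: A = -80.587, B = -85.88, C = -70.1661. B² - 4AC = -15242.5276028, which is negative, so the equation is elliptic.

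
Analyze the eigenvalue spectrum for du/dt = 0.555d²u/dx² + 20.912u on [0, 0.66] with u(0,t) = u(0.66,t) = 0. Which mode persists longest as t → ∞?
Eigenvalues: λₙ = 0.555n²π²/0.66² - 20.912.
First three modes:
  n=1: λ₁ = 0.555π²/0.66² - 20.912 ≈ -8.337
  n=2: λ₂ = 2.22π²/0.66² - 20.912 ≈ 29.388
  n=3: λ₃ = 4.995π²/0.66² - 20.912 ≈ 92.262
Since 0.555π²/0.66² ≈ 12.575 < 20.912, λ₁ < 0.
The n=1 mode grows fastest (−λₙ is largest for n=1) → dominates.
Asymptotic: u ~ c₁ sin(πx/0.66) e^{8.337t} (exponential growth at rate −λ₁ ≈ 8.337).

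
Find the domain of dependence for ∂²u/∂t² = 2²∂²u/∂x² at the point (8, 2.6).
Domain of dependence: [2.8, 13.2]. Signals travel at speed 2, so data within |x - 8| ≤ 2·2.6 = 5.2 can reach the point.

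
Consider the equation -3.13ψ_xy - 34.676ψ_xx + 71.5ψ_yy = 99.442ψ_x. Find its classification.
Rewriting in standard form: -34.676ψ_xx - 3.13ψ_xy + 71.5ψ_yy - 99.442ψ_x = 0. Hyperbolic. (A = -34.676, B = -3.13, C = 71.5 gives B² - 4AC = 9927.1329.)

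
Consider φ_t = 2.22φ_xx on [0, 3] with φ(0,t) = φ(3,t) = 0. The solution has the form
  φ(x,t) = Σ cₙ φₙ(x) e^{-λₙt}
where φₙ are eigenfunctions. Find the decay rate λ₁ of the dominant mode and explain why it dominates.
Eigenvalues: λₙ = 2.22n²π²/3².
First three modes:
  n=1: λ₁ = 2.22π²/3² ≈ 2.435
  n=2: λ₂ = 8.88π²/3² ≈ 9.738 (4× faster decay)
  n=3: λ₃ = 19.98π²/3² ≈ 21.911 (9× faster decay)
As t → ∞, higher modes decay exponentially faster. The n=1 mode dominates: φ ~ c₁ sin(πx/3) e^{-λ₁t}.
Decay rate: λ₁ = 2.22π²/3² ≈ 2.435.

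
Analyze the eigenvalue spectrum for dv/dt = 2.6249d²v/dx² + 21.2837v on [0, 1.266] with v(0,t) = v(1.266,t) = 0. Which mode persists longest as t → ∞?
Eigenvalues: λₙ = 2.6249n²π²/1.266² - 21.2837.
First three modes:
  n=1: λ₁ = 2.6249π²/1.266² - 21.2837 ≈ -5.12
  n=2: λ₂ = 10.4996π²/1.266² - 21.2837 ≈ 43.372
  n=3: λ₃ = 23.6241π²/1.266² - 21.2837 ≈ 124.191
Since 2.6249π²/1.266² ≈ 16.164 < 21.2837, λ₁ < 0.
The n=1 mode grows fastest (−λₙ is largest for n=1) → dominates.
Asymptotic: v ~ c₁ sin(πx/1.266) e^{5.12t} (exponential growth at rate −λ₁ ≈ 5.12).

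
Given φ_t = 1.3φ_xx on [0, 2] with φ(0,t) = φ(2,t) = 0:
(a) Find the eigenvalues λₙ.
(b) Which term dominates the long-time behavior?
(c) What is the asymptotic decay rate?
Eigenvalues: λₙ = 1.3n²π²/2².
First three modes:
  n=1: λ₁ = 1.3π²/2² ≈ 3.208
  n=2: λ₂ = 5.2π²/2² ≈ 12.83 (4× faster decay)
  n=3: λ₃ = 11.7π²/2² ≈ 28.869 (9× faster decay)
As t → ∞, higher modes decay exponentially faster. The n=1 mode dominates: φ ~ c₁ sin(πx/2) e^{-λ₁t}.
Decay rate: λ₁ = 1.3π²/2² ≈ 3.208.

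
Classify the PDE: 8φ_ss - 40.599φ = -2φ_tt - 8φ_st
Rewriting in standard form: 8φ_ss + 8φ_st + 2φ_tt - 40.599φ = 0. A = 8, B = 8, C = 2. Discriminant B² - 4AC = 0. Since 0 = 0, parabolic.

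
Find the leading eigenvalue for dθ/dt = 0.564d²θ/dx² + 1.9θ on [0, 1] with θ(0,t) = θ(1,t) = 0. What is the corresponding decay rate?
Eigenvalues: λₙ = 0.564n²π²/1² - 1.9.
First three modes:
  n=1: λ₁ = 0.564π² - 1.9 ≈ 3.666
  n=2: λ₂ = 2.256π² - 1.9 ≈ 20.366
  n=3: λ₃ = 5.076π² - 1.9 ≈ 48.198
Since 0.564π² ≈ 5.566 > 1.9, all λₙ > 0.
The n=1 mode decays slowest → dominates as t → ∞.
Asymptotic: θ ~ c₁ sin(πx/1) e^{-λ₁t} with decay rate λ₁ ≈ 3.666.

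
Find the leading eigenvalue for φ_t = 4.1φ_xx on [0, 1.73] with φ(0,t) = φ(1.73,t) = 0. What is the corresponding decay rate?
Eigenvalues: λₙ = 4.1n²π²/1.73².
First three modes:
  n=1: λ₁ = 4.1π²/1.73² ≈ 13.52
  n=2: λ₂ = 16.4π²/1.73² ≈ 54.082 (4× faster decay)
  n=3: λ₃ = 36.9π²/1.73² ≈ 121.684 (9× faster decay)
As t → ∞, higher modes decay exponentially faster. The n=1 mode dominates: φ ~ c₁ sin(πx/1.73) e^{-λ₁t}.
Decay rate: λ₁ = 4.1π²/1.73² ≈ 13.52.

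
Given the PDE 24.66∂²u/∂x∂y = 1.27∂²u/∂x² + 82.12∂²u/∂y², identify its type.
Rewriting in standard form: -1.27∂²u/∂x² + 24.66∂²u/∂x∂y - 82.12∂²u/∂y² = 0. The second-order coefficients are A = -1.27, B = 24.66, C = -82.12. Since B² - 4AC = 190.946 > 0, this is a hyperbolic PDE.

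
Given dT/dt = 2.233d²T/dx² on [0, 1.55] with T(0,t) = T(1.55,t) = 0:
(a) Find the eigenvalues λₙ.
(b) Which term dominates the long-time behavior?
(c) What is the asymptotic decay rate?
Eigenvalues: λₙ = 2.233n²π²/1.55².
First three modes:
  n=1: λ₁ = 2.233π²/1.55² ≈ 9.173
  n=2: λ₂ = 8.932π²/1.55² ≈ 36.693 (4× faster decay)
  n=3: λ₃ = 20.097π²/1.55² ≈ 82.56 (9× faster decay)
As t → ∞, higher modes decay exponentially faster. The n=1 mode dominates: T ~ c₁ sin(πx/1.55) e^{-λ₁t}.
Decay rate: λ₁ = 2.233π²/1.55² ≈ 9.173.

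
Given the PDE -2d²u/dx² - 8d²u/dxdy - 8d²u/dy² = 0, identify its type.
The second-order coefficients are A = -2, B = -8, C = -8. Since B² - 4AC = 0 = 0, this is a parabolic PDE.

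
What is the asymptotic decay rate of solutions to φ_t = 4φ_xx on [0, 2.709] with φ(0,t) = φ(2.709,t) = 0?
Eigenvalues: λₙ = 4n²π²/2.709².
First three modes:
  n=1: λ₁ = 4π²/2.709² ≈ 5.379
  n=2: λ₂ = 16π²/2.709² ≈ 21.518 (4× faster decay)
  n=3: λ₃ = 36π²/2.709² ≈ 48.415 (9× faster decay)
As t → ∞, higher modes decay exponentially faster. The n=1 mode dominates: φ ~ c₁ sin(πx/2.709) e^{-λ₁t}.
Decay rate: λ₁ = 4π²/2.709² ≈ 5.379.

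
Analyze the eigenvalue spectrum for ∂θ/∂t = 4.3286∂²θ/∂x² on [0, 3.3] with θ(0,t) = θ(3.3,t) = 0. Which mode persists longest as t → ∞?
Eigenvalues: λₙ = 4.3286n²π²/3.3².
First three modes:
  n=1: λ₁ = 4.3286π²/3.3² ≈ 3.923
  n=2: λ₂ = 17.3144π²/3.3² ≈ 15.692 (4× faster decay)
  n=3: λ₃ = 38.9574π²/3.3² ≈ 35.307 (9× faster decay)
As t → ∞, higher modes decay exponentially faster. The n=1 mode dominates: θ ~ c₁ sin(πx/3.3) e^{-λ₁t}.
Decay rate: λ₁ = 4.3286π²/3.3² ≈ 3.923.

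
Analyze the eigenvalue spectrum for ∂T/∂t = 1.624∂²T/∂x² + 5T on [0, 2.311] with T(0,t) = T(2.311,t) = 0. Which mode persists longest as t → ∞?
Eigenvalues: λₙ = 1.624n²π²/2.311² - 5.
First three modes:
  n=1: λ₁ = 1.624π²/2.311² - 5 ≈ -1.999
  n=2: λ₂ = 6.496π²/2.311² - 5 ≈ 7.005
  n=3: λ₃ = 14.616π²/2.311² - 5 ≈ 22.01
Since 1.624π²/2.311² ≈ 3.001 < 5, λ₁ < 0.
The n=1 mode grows fastest (−λₙ is largest for n=1) → dominates.
Asymptotic: T ~ c₁ sin(πx/2.311) e^{1.999t} (exponential growth at rate −λ₁ ≈ 1.999).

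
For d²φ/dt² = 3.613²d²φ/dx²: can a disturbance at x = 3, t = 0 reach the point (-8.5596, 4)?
Yes. The domain of dependence is [-23.0116, 5.8924], and 3 ∈ [-23.0116, 5.8924].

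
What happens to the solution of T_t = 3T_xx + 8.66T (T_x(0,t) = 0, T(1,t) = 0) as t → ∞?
T grows unboundedly. Reaction dominates diffusion (r=8.66 > κπ²/(4L²)≈7.4); solution grows exponentially.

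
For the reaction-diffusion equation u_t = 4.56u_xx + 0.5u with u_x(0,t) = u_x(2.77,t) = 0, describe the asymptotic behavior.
u grows unboundedly. With Neumann BCs the constant mode has diffusion eigenvalue 0, so any r > 0 makes it grow like e^(0.5t); solution grows exponentially.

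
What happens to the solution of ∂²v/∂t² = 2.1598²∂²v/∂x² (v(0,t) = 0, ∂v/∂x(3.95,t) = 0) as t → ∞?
v oscillates (no decay). Energy is conserved; the solution oscillates indefinitely as standing waves.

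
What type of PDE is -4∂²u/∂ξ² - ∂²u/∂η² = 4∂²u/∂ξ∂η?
Rewriting in standard form: -4∂²u/∂ξ² - 4∂²u/∂ξ∂η - ∂²u/∂η² = 0. With A = -4, B = -4, C = -1, the discriminant is 0. This is a parabolic PDE.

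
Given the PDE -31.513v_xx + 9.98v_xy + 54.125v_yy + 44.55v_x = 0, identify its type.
The second-order coefficients are A = -31.513, B = 9.98, C = 54.125. Since B² - 4AC = 6922.1649 > 0, this is a hyperbolic PDE.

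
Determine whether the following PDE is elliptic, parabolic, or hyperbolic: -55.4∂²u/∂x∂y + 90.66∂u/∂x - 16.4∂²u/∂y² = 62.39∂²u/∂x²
Rewriting in standard form: -62.39∂²u/∂x² - 55.4∂²u/∂x∂y - 16.4∂²u/∂y² + 90.66∂u/∂x = 0. Coefficients: A = -62.39, B = -55.4, C = -16.4. B² - 4AC = -1023.624, which is negative, so the equation is elliptic.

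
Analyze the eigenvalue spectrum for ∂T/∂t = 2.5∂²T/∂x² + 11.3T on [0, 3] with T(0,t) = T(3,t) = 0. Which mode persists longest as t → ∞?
Eigenvalues: λₙ = 2.5n²π²/3² - 11.3.
First three modes:
  n=1: λ₁ = 2.5π²/3² - 11.3 ≈ -8.558
  n=2: λ₂ = 10π²/3² - 11.3 ≈ -0.334
  n=3: λ₃ = 22.5π²/3² - 11.3 ≈ 13.374
Since 2.5π²/3² ≈ 2.742 < 11.3, λ₁ < 0.
The n=1 mode grows fastest (−λₙ is largest for n=1) → dominates.
Asymptotic: T ~ c₁ sin(πx/3) e^{8.558t} (exponential growth at rate −λ₁ ≈ 8.558).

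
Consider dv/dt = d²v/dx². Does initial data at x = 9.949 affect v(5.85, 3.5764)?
Yes, for any finite x. The heat equation has infinite propagation speed, so all initial data affects all points at any t > 0.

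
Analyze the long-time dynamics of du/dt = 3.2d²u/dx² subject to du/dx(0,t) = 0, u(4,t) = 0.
Long-time behavior: u → 0. Heat escapes through the Dirichlet boundary.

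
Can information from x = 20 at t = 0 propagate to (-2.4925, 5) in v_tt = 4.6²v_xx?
Yes. The domain of dependence is [-25.4925, 20.5075], and 20 ∈ [-25.4925, 20.5075].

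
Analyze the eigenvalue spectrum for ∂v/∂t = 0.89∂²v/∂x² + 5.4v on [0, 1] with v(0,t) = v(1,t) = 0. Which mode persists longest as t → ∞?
Eigenvalues: λₙ = 0.89n²π²/1² - 5.4.
First three modes:
  n=1: λ₁ = 0.89π² - 5.4 ≈ 3.384
  n=2: λ₂ = 3.56π² - 5.4 ≈ 29.736
  n=3: λ₃ = 8.01π² - 5.4 ≈ 73.656
Since 0.89π² ≈ 8.784 > 5.4, all λₙ > 0.
The n=1 mode decays slowest → dominates as t → ∞.
Asymptotic: v ~ c₁ sin(πx/1) e^{-λ₁t} with decay rate λ₁ ≈ 3.384.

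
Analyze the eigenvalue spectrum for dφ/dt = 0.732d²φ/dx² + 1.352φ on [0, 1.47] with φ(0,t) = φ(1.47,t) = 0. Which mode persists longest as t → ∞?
Eigenvalues: λₙ = 0.732n²π²/1.47² - 1.352.
First three modes:
  n=1: λ₁ = 0.732π²/1.47² - 1.352 ≈ 1.991
  n=2: λ₂ = 2.928π²/1.47² - 1.352 ≈ 12.021
  n=3: λ₃ = 6.588π²/1.47² - 1.352 ≈ 28.738
Since 0.732π²/1.47² ≈ 3.343 > 1.352, all λₙ > 0.
The n=1 mode decays slowest → dominates as t → ∞.
Asymptotic: φ ~ c₁ sin(πx/1.47) e^{-λ₁t} with decay rate λ₁ ≈ 1.991.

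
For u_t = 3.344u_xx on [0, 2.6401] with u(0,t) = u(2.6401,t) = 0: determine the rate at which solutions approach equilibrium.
Eigenvalues: λₙ = 3.344n²π²/2.6401².
First three modes:
  n=1: λ₁ = 3.344π²/2.6401² ≈ 4.735
  n=2: λ₂ = 13.376π²/2.6401² ≈ 18.94 (4× faster decay)
  n=3: λ₃ = 30.096π²/2.6401² ≈ 42.616 (9× faster decay)
As t → ∞, higher modes decay exponentially faster. The n=1 mode dominates: u ~ c₁ sin(πx/2.6401) e^{-λ₁t}.
Decay rate: λ₁ = 3.344π²/2.6401² ≈ 4.735.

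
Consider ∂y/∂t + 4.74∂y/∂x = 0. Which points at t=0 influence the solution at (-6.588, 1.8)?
A single point: x = -15.12. The characteristic through (-6.588, 1.8) is x - 4.74t = const, so x = -6.588 - 4.74·1.8 = -15.12.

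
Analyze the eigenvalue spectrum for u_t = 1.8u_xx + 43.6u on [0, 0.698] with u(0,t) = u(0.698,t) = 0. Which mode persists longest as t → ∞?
Eigenvalues: λₙ = 1.8n²π²/0.698² - 43.6.
First three modes:
  n=1: λ₁ = 1.8π²/0.698² - 43.6 ≈ -7.136
  n=2: λ₂ = 7.2π²/0.698² - 43.6 ≈ 102.255
  n=3: λ₃ = 16.2π²/0.698² - 43.6 ≈ 284.574
Since 1.8π²/0.698² ≈ 36.464 < 43.6, λ₁ < 0.
The n=1 mode grows fastest (−λₙ is largest for n=1) → dominates.
Asymptotic: u ~ c₁ sin(πx/0.698) e^{7.136t} (exponential growth at rate −λ₁ ≈ 7.136).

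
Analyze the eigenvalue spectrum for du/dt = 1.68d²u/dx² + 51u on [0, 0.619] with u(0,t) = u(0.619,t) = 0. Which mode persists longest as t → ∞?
Eigenvalues: λₙ = 1.68n²π²/0.619² - 51.
First three modes:
  n=1: λ₁ = 1.68π²/0.619² - 51 ≈ -7.726
  n=2: λ₂ = 6.72π²/0.619² - 51 ≈ 122.096
  n=3: λ₃ = 15.12π²/0.619² - 51 ≈ 338.467
Since 1.68π²/0.619² ≈ 43.274 < 51, λ₁ < 0.
The n=1 mode grows fastest (−λₙ is largest for n=1) → dominates.
Asymptotic: u ~ c₁ sin(πx/0.619) e^{7.726t} (exponential growth at rate −λ₁ ≈ 7.726).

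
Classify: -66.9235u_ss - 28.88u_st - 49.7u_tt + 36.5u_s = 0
Elliptic (discriminant = -12470.3374).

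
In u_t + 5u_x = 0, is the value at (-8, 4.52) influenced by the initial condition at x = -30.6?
Yes. The characteristic through (-8, 4.52) passes through x = -30.6.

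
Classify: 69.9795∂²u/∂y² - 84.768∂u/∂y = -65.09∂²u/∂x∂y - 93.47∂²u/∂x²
Rewriting in standard form: 93.47∂²u/∂x² + 65.09∂²u/∂x∂y + 69.9795∂²u/∂y² - 84.768∂u/∂y = 0. Elliptic (discriminant = -21927.22736).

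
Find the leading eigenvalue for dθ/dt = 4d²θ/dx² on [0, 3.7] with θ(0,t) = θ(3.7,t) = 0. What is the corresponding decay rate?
Eigenvalues: λₙ = 4n²π²/3.7².
First three modes:
  n=1: λ₁ = 4π²/3.7² ≈ 2.884
  n=2: λ₂ = 16π²/3.7² ≈ 11.535 (4× faster decay)
  n=3: λ₃ = 36π²/3.7² ≈ 25.954 (9× faster decay)
As t → ∞, higher modes decay exponentially faster. The n=1 mode dominates: θ ~ c₁ sin(πx/3.7) e^{-λ₁t}.
Decay rate: λ₁ = 4π²/3.7² ≈ 2.884.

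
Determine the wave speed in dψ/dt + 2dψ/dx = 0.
Speed = 2. Information travels along x - 2t = const (rightward).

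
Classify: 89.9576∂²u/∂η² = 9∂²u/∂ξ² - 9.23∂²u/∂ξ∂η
Rewriting in standard form: -9∂²u/∂ξ² + 9.23∂²u/∂ξ∂η + 89.9576∂²u/∂η² = 0. Hyperbolic (discriminant = 3323.6665).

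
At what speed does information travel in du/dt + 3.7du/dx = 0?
Speed = 3.7. Information travels along x - 3.7t = const (rightward).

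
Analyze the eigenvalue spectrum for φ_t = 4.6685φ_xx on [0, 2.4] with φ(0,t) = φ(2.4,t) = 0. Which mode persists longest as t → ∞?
Eigenvalues: λₙ = 4.6685n²π²/2.4².
First three modes:
  n=1: λ₁ = 4.6685π²/2.4² ≈ 7.999
  n=2: λ₂ = 18.674π²/2.4² ≈ 31.997 (4× faster decay)
  n=3: λ₃ = 42.0165π²/2.4² ≈ 71.994 (9× faster decay)
As t → ∞, higher modes decay exponentially faster. The n=1 mode dominates: φ ~ c₁ sin(πx/2.4) e^{-λ₁t}.
Decay rate: λ₁ = 4.6685π²/2.4² ≈ 7.999.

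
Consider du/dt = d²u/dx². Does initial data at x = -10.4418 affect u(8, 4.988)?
Yes, for any finite x. The heat equation has infinite propagation speed, so all initial data affects all points at any t > 0.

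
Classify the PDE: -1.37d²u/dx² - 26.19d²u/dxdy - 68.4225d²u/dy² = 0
A = -1.37, B = -26.19, C = -68.4225. Discriminant B² - 4AC = 310.9608. Since 310.9608 > 0, hyperbolic.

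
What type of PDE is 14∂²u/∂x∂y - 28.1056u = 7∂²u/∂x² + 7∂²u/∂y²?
Rewriting in standard form: -7∂²u/∂x² + 14∂²u/∂x∂y - 7∂²u/∂y² - 28.1056u = 0. With A = -7, B = 14, C = -7, the discriminant is 0. This is a parabolic PDE.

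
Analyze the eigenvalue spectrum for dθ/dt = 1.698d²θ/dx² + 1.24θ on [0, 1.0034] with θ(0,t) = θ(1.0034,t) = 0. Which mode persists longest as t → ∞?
Eigenvalues: λₙ = 1.698n²π²/1.0034² - 1.24.
First three modes:
  n=1: λ₁ = 1.698π²/1.0034² - 1.24 ≈ 15.405
  n=2: λ₂ = 6.792π²/1.0034² - 1.24 ≈ 65.341
  n=3: λ₃ = 15.282π²/1.0034² - 1.24 ≈ 148.567
Since 1.698π²/1.0034² ≈ 16.645 > 1.24, all λₙ > 0.
The n=1 mode decays slowest → dominates as t → ∞.
Asymptotic: θ ~ c₁ sin(πx/1.0034) e^{-λ₁t} with decay rate λ₁ ≈ 15.405.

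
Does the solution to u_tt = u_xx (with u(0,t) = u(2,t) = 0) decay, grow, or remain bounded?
u oscillates (no decay). Energy is conserved; the solution oscillates indefinitely as standing waves.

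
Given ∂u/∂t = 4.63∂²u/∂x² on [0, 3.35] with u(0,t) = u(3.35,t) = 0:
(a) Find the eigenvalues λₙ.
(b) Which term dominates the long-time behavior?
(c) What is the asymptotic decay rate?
Eigenvalues: λₙ = 4.63n²π²/3.35².
First three modes:
  n=1: λ₁ = 4.63π²/3.35² ≈ 4.072
  n=2: λ₂ = 18.52π²/3.35² ≈ 16.287 (4× faster decay)
  n=3: λ₃ = 41.67π²/3.35² ≈ 36.647 (9× faster decay)
As t → ∞, higher modes decay exponentially faster. The n=1 mode dominates: u ~ c₁ sin(πx/3.35) e^{-λ₁t}.
Decay rate: λ₁ = 4.63π²/3.35² ≈ 4.072.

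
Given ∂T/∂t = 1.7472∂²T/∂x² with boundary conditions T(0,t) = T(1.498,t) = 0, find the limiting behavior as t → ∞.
T → 0. Heat diffuses out through both boundaries.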